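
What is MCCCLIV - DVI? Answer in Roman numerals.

MCCCLIV = 1354
DVI = 506
1354 - 506 = 848

DCCCXLVIII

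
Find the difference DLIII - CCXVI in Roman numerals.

DLIII = 553
CCXVI = 216
553 - 216 = 337

CCCXXXVII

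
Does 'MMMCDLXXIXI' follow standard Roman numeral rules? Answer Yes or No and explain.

'MMMCDLXXIXI': I cannot come right after the subtractive pair IX: once I is subtracted in IX, the next symbol must be smaller than I

No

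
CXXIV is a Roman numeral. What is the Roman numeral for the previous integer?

CXXIV = 124, so the previous integer is 124 - 1 = 123

CXXIII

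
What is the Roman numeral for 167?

Convert 167 to Roman numerals:
  167 contains 1×100 (C)
  67 contains 1×50 (L)
  17 contains 1×10 (X)
  7 contains 1×5 (V)
  2 contains 2×1 (II)

CLXVII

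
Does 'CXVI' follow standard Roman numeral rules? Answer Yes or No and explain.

'CXVI': Check the rules: uses only the symbols I, V, X, L, C, D, M; no symbol is repeated more than three times in a row; V, L and D each appear at most once; no smaller symbol precedes a larger one (values never increase from left to right). Value: C (100) + X (10) + V (5) + I (1) = 116. So it is a valid standard Roman numeral.

Yes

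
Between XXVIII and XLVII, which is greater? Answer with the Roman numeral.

XXVIII = 28
XLVII = 47
47 is larger

XLVII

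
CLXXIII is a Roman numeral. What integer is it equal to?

CLXXIII: C=100, L=50, X=10, X=10, I=1, I=1, I=1
100 + 50 + 10 + 10 + 1 + 1 + 1 = 173

173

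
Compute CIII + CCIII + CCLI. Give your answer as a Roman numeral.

CIII = 103, CCIII = 203, CCLI = 251
103 + 203 = 306
306 + 251 = 557

DLVII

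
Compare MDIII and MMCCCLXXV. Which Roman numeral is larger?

MDIII = 1503
MMCCCLXXV = 2375
2375 is larger

MMCCCLXXV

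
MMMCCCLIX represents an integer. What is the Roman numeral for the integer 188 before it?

MMMCCCLIX = 3359
3359 - 188 = 3171

MMMCLXXI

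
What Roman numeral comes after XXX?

XXX = 30; next is 31

XXXI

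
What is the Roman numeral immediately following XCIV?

XCIV = 94; next is 95

XCV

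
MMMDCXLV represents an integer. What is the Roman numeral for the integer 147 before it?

MMMDCXLV = 3645
3645 - 147 = 3498

MMMCDXCVIII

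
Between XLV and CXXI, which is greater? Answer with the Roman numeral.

XLV = 45
CXXI = 121
121 is larger

CXXI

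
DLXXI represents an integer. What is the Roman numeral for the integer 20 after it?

DLXXI = 571
571 + 20 = 591

DXCI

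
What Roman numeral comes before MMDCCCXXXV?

MMDCCCXXXV = 2835; previous is 2834

MMDCCCXXXIV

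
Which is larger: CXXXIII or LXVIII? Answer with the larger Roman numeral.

CXXXIII = 133
LXVIII = 68
133 is larger

CXXXIII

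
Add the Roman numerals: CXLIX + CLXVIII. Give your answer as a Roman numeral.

CXLIX = 149
CLXVIII = 168
149 + 168 = 317

CCCXVII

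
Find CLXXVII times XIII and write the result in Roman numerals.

CLXXVII = 177
XIII = 13
177 × 13 = 2301

MMCCCI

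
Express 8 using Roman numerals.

Convert 8 to Roman numerals:
  8 contains 1×5 (V)
  3 contains 3×1 (III)

VIII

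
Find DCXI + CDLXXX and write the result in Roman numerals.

DCXI = 611
CDLXXX = 480
611 + 480 = 1091

MXCI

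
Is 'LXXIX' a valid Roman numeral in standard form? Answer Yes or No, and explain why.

'LXXIX': Check the rules: uses only the symbols I, V, X, L, C, D, M; no symbol is repeated more than three times in a row; V, L and D each appear at most once; the only place a smaller symbol precedes a larger one is the allowed subtractive pair IX, the symbol right after such a pair (if any) is smaller than the pair's first symbol, and otherwise the values never increase from left to right. Value: L (50) + X (10) + X (10) + IX (9) = 79. So it is a valid standard Roman numeral.

Yes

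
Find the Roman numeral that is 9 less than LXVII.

LXVII = 67
67 - 9 = 58

LVIII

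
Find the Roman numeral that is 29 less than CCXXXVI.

CCXXXVI = 236
236 - 29 = 207

CCVII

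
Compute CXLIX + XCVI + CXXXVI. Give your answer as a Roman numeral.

CXLIX = 149, XCVI = 96, CXXXVI = 136
149 + 96 = 245
245 + 136 = 381

CCCLXXXI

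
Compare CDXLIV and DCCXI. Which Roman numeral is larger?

CDXLIV = 444
DCCXI = 711
711 is larger

DCCXI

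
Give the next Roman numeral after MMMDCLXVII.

MMMDCLXVII = 3667; next is 3668

MMMDCLXVIII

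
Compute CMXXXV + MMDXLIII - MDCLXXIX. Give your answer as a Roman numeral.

CMXXXV = 935, MMDXLIII = 2543, MDCLXXIX = 1679
935 + 2543 = 3478
3478 - 1679 = 1799

MDCCXCIX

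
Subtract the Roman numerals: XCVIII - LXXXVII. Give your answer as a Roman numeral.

XCVIII = 98
LXXXVII = 87
98 - 87 = 11

XI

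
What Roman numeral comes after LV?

LV = 55, so the next integer is 55 + 1 = 56

LVI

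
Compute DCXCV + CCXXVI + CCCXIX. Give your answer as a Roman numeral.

DCXCV = 695, CCXXVI = 226, CCCXIX = 319
695 + 226 = 921
921 + 319 = 1240

MCCXL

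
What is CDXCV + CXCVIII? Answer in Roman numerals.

CDXCV = 495
CXCVIII = 198
495 + 198 = 693

DCXCIII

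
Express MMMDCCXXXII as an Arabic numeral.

MMMDCCXXXII: M=1000, M=1000, M=1000, D=500, C=100, C=100, X=10, X=10, X=10, I=1, I=1
1000 + 1000 + 1000 + 500 + 100 + 100 + 10 + 10 + 10 + 1 + 1 = 3732

3732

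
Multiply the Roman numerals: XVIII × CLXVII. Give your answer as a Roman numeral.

XVIII = 18
CLXVII = 167
18 × 167 = 3006

MMMVI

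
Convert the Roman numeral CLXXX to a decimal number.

CLXXX: C=100, L=50, X=10, X=10, X=10
100 + 50 + 10 + 10 + 10 = 180

180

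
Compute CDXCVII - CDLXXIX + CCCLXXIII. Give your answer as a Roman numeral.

CDXCVII = 497, CDLXXIX = 479, CCCLXXIII = 373
497 - 479 = 18
18 + 373 = 391

CCCXCI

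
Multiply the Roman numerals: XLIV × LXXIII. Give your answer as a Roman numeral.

XLIV = 44
LXXIII = 73
44 × 73 = 3212

MMMCCXII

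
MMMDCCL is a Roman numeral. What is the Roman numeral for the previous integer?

MMMDCCL = 3750, so the previous integer is 3750 - 1 = 3749

MMMDCCXLIX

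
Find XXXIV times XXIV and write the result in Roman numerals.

XXXIV = 34
XXIV = 24
34 × 24 = 816

DCCCXVI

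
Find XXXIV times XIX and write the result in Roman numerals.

XXXIV = 34
XIX = 19
34 × 19 = 646

DCXLVI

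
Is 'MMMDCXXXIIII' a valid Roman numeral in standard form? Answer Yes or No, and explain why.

'MMMDCXXXIIII': More than 3 consecutive I's

No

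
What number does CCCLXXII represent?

CCCLXXII: C=100, C=100, C=100, L=50, X=10, X=10, I=1, I=1
100 + 100 + 100 + 50 + 10 + 10 + 1 + 1 = 372

372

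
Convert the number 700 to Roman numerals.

Convert 700 to Roman numerals:
  700 contains 1×500 (D)
  200 contains 2×100 (CC)

DCC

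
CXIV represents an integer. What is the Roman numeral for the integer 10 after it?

CXIV = 114
114 + 10 = 124

CXXIV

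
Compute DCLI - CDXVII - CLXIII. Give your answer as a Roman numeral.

DCLI = 651, CDXVII = 417, CLXIII = 163
651 - 417 = 234
234 - 163 = 71

LXXI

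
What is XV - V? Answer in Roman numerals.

XV = 15
V = 5
15 - 5 = 10

X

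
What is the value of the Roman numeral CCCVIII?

CCCVIII: C=100, C=100, C=100, V=5, I=1, I=1, I=1
100 + 100 + 100 + 5 + 1 + 1 + 1 = 308

308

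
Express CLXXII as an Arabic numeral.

CLXXII: C=100, L=50, X=10, X=10, I=1, I=1
100 + 50 + 10 + 10 + 1 + 1 = 172

172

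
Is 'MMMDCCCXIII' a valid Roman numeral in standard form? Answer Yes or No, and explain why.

'MMMDCCCXIII': Check the rules: uses only the symbols I, V, X, L, C, D, M; no symbol is repeated more than three times in a row; V, L and D each appear at most once; no smaller symbol precedes a larger one (values never increase from left to right). Value: M (1000) + M (1000) + M (1000) + D (500) + C (100) + C (100) + C (100) + X (10) + I (1) + I (1) + I (1) = 3813. So it is a valid standard Roman numeral.

Yes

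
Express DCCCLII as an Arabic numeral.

DCCCLII: D=500, C=100, C=100, C=100, L=50, I=1, I=1
500 + 100 + 100 + 100 + 50 + 1 + 1 = 852

852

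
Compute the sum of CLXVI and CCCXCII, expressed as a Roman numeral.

CLXVI = 166
CCCXCII = 392
166 + 392 = 558

DLVIII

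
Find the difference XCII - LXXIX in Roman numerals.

XCII = 92
LXXIX = 79
92 - 79 = 13

XIII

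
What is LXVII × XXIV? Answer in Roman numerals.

LXVII = 67
XXIV = 24
67 × 24 = 1608

MDCVIII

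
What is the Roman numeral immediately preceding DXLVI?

DXLVI = 546; previous is 545

DXLV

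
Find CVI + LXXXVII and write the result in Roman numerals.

CVI = 106
LXXXVII = 87
106 + 87 = 193

CXCIII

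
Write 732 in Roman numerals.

Convert 732 to Roman numerals:
  732 contains 1×500 (D)
  232 contains 2×100 (CC)
  32 contains 3×10 (XXX)
  2 contains 2×1 (II)

DCCXXXII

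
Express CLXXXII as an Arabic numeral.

CLXXXII: C=100, L=50, X=10, X=10, X=10, I=1, I=1
100 + 50 + 10 + 10 + 10 + 1 + 1 = 182

182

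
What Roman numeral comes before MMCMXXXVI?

MMCMXXXVI = 2936, so the previous integer is 2936 - 1 = 2935

MMCMXXXV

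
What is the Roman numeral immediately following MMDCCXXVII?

MMDCCXXVII = 2727, so the next integer is 2727 + 1 = 2728

MMDCCXXVIII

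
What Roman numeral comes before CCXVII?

CCXVII = 217; previous is 216

CCXVI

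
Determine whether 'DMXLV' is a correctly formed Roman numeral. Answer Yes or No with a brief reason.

'DMXLV': Invalid subtractive combination: DM

No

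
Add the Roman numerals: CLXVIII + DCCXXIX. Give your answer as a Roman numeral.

CLXVIII = 168
DCCXXIX = 729
168 + 729 = 897

DCCCXCVII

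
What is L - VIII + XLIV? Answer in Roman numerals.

L = 50, VIII = 8, XLIV = 44
50 - 8 = 42
42 + 44 = 86

LXXXVI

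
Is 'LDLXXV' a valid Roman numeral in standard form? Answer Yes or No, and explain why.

'LDLXXV': L should not appear more than once

No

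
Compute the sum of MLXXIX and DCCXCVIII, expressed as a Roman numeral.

MLXXIX = 1079
DCCXCVIII = 798
1079 + 798 = 1877

MDCCCLXXVII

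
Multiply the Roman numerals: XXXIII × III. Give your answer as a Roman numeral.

XXXIII = 33
III = 3
33 × 3 = 99

XCIX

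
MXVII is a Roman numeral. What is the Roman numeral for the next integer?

MXVII = 1017, so the next integer is 1017 + 1 = 1018

MXVIII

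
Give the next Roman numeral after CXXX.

CXXX = 130; next is 131

CXXXI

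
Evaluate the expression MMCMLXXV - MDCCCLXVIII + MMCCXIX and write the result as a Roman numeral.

MMCMLXXV = 2975, MDCCCLXVIII = 1868, MMCCXIX = 2219
2975 - 1868 = 1107
1107 + 2219 = 3326

MMMCCCXXVI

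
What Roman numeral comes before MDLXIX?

MDLXIX = 1569; previous is 1568

MDLXVIII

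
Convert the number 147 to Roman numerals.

Convert 147 to Roman numerals:
  147 contains 1×100 (C)
  47 contains 1×40 (XL)
  7 contains 1×5 (V)
  2 contains 2×1 (II)

CXLVII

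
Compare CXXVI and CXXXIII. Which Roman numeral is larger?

CXXVI = 126
CXXXIII = 133
133 is larger

CXXXIII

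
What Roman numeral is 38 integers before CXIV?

CXIV = 114
114 - 38 = 76

LXXVI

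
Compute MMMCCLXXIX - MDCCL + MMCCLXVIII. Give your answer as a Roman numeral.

MMMCCLXXIX = 3279, MDCCL = 1750, MMCCLXVIII = 2268
3279 - 1750 = 1529
1529 + 2268 = 3797

MMMDCCXCVII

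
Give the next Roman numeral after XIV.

XIV = 14, so the next integer is 14 + 1 = 15

XV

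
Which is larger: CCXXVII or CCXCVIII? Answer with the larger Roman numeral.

CCXXVII = 227
CCXCVIII = 298
298 is larger

CCXCVIII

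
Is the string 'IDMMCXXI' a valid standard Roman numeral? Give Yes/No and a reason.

'IDMMCXXI': Invalid subtractive combination: ID

No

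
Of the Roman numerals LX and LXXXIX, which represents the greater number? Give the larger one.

LX = 60
LXXXIX = 89
89 is larger

LXXXIX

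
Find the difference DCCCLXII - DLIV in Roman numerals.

DCCCLXII = 862
DLIV = 554
862 - 554 = 308

CCCVIII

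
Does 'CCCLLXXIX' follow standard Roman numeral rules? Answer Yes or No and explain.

'CCCLLXXIX': L should not appear more than once

No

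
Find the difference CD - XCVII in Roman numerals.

CD = 400
XCVII = 97
400 - 97 = 303

CCCIII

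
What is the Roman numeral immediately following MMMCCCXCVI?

MMMCCCXCVI = 3396, so the next integer is 3396 + 1 = 3397

MMMCCCXCVII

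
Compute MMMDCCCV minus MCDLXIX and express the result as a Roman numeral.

MMMDCCCV = 3805
MCDLXIX = 1469
3805 - 1469 = 2336

MMCCCXXXVI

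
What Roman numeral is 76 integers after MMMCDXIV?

MMMCDXIV = 3414
3414 + 76 = 3490

MMMCDXC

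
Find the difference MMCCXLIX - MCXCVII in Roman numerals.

MMCCXLIX = 2249
MCXCVII = 1197
2249 - 1197 = 1052

MLII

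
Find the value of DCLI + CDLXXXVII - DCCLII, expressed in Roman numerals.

DCLI = 651, CDLXXXVII = 487, DCCLII = 752
651 + 487 = 1138
1138 - 752 = 386

CCCLXXXVI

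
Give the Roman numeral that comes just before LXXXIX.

LXXXIX = 89, so the previous integer is 89 - 1 = 88

LXXXVIII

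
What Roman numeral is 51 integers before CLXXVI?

CLXXVI = 176
176 - 51 = 125

CXXV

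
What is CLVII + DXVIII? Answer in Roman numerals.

CLVII = 157
DXVIII = 518
157 + 518 = 675

DCLXXV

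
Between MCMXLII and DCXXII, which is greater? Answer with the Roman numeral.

MCMXLII = 1942
DCXXII = 622
1942 is larger

MCMXLII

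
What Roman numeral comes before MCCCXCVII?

MCCCXCVII = 1397; previous is 1396

MCCCXCVI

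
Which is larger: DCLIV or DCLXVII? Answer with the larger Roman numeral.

DCLIV = 654
DCLXVII = 667
667 is larger

DCLXVII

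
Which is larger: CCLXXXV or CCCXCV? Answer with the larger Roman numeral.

CCLXXXV = 285
CCCXCV = 395
395 is larger

CCCXCV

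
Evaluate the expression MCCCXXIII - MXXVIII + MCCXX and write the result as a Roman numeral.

MCCCXXIII = 1323, MXXVIII = 1028, MCCXX = 1220
1323 - 1028 = 295
295 + 1220 = 1515

MDXV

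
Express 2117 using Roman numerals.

Convert 2117 to Roman numerals:
  2117 contains 2×1000 (MM)
  117 contains 1×100 (C)
  17 contains 1×10 (X)
  7 contains 1×5 (V)
  2 contains 2×1 (II)

MMCXVII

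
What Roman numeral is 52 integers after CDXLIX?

CDXLIX = 449
449 + 52 = 501

DI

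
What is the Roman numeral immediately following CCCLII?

CCCLII = 352; next is 353

CCCLIII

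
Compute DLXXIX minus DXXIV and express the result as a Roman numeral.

DLXXIX = 579
DXXIV = 524
579 - 524 = 55

LV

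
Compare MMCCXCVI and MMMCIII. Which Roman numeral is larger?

MMCCXCVI = 2296
MMMCIII = 3103
3103 is larger

MMMCIII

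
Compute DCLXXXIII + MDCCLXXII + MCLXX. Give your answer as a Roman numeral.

DCLXXXIII = 683, MDCCLXXII = 1772, MCLXX = 1170
683 + 1772 = 2455
2455 + 1170 = 3625

MMMDCXXV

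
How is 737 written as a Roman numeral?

Convert 737 to Roman numerals:
  737 contains 1×500 (D)
  237 contains 2×100 (CC)
  37 contains 3×10 (XXX)
  7 contains 1×5 (V)
  2 contains 2×1 (II)

DCCXXXVII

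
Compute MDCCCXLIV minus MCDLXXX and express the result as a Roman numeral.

MDCCCXLIV = 1844
MCDLXXX = 1480
1844 - 1480 = 364

CCCLXIV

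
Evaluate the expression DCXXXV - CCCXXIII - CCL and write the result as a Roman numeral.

DCXXXV = 635, CCCXXIII = 323, CCL = 250
635 - 323 = 312
312 - 250 = 62

LXII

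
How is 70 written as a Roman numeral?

Convert 70 to Roman numerals:
  70 contains 1×50 (L)
  20 contains 2×10 (XX)

LXX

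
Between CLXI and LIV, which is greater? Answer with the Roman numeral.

CLXI = 161
LIV = 54
161 is larger

CLXI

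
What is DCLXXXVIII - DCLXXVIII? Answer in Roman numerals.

DCLXXXVIII = 688
DCLXXVIII = 678
688 - 678 = 10

X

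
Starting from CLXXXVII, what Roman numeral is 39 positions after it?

CLXXXVII = 187
187 + 39 = 226

CCXXVI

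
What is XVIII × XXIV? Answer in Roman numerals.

XVIII = 18
XXIV = 24
18 × 24 = 432

CDXXXII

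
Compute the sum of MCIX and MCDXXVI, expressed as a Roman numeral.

MCIX = 1109
MCDXXVI = 1426
1109 + 1426 = 2535

MMDXXXV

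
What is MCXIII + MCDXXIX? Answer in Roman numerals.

MCXIII = 1113
MCDXXIX = 1429
1113 + 1429 = 2542

MMDXLII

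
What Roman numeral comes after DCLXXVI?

DCLXXVI = 676, so the next integer is 676 + 1 = 677

DCLXXVII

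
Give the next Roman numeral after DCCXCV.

DCCXCV = 795; next is 796

DCCXCVI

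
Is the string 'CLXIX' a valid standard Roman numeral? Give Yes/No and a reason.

'CLXIX': Check the rules: uses only the symbols I, V, X, L, C, D, M; no symbol is repeated more than three times in a row; V, L and D each appear at most once; the only place a smaller symbol precedes a larger one is the allowed subtractive pair IX, the symbol right after such a pair (if any) is smaller than the pair's first symbol, and otherwise the values never increase from left to right. Value: C (100) + L (50) + X (10) + IX (9) = 169. So it is a valid standard Roman numeral.

Yes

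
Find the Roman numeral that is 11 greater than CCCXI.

CCCXI = 311
311 + 11 = 322

CCCXXII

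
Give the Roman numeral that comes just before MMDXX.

MMDXX = 2520; previous is 2519

MMDXIX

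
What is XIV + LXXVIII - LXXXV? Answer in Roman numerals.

XIV = 14, LXXVIII = 78, LXXXV = 85
14 + 78 = 92
92 - 85 = 7

VII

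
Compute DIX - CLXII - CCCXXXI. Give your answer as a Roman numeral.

DIX = 509, CLXII = 162, CCCXXXI = 331
509 - 162 = 347
347 - 331 = 16

XVI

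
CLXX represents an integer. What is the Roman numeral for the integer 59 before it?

CLXX = 170
170 - 59 = 111

CXI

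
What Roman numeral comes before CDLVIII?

CDLVIII = 458; previous is 457

CDLVII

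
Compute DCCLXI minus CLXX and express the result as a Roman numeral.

DCCLXI = 761
CLXX = 170
761 - 170 = 591

DXCI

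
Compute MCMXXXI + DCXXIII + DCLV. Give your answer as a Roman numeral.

MCMXXXI = 1931, DCXXIII = 623, DCLV = 655
1931 + 623 = 2554
2554 + 655 = 3209

MMMCCIX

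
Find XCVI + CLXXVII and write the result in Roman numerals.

XCVI = 96
CLXXVII = 177
96 + 177 = 273

CCLXXIII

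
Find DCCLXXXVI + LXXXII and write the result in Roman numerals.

DCCLXXXVI = 786
LXXXII = 82
786 + 82 = 868

DCCCLXVIII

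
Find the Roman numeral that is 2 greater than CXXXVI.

CXXXVI = 136
136 + 2 = 138

CXXXVIII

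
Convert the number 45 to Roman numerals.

Convert 45 to Roman numerals:
  45 contains 1×40 (XL)
  5 contains 1×5 (V)

XLV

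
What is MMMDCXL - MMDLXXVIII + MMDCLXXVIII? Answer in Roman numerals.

MMMDCXL = 3640, MMDLXXVIII = 2578, MMDCLXXVIII = 2678
3640 - 2578 = 1062
1062 + 2678 = 3740

MMMDCCXL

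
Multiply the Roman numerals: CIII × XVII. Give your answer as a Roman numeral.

CIII = 103
XVII = 17
103 × 17 = 1751

MDCCLI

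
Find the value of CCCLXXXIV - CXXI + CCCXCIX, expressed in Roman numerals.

CCCLXXXIV = 384, CXXI = 121, CCCXCIX = 399
384 - 121 = 263
263 + 399 = 662

DCLXII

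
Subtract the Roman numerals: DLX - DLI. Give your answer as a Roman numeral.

DLX = 560
DLI = 551
560 - 551 = 9

IX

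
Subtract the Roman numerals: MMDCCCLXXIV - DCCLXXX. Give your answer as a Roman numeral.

MMDCCCLXXIV = 2874
DCCLXXX = 780
2874 - 780 = 2094

MMXCIV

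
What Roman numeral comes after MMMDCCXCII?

MMMDCCXCII = 3792; next is 3793

MMMDCCXCIII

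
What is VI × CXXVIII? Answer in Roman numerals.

VI = 6
CXXVIII = 128
6 × 128 = 768

DCCLXVIII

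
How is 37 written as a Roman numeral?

Convert 37 to Roman numerals:
  37 contains 3×10 (XXX)
  7 contains 1×5 (V)
  2 contains 2×1 (II)

XXXVII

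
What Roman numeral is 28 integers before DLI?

DLI = 551
551 - 28 = 523

DXXIII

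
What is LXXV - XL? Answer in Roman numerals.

LXXV = 75
XL = 40
75 - 40 = 35

XXXV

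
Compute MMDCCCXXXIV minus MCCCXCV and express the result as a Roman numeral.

MMDCCCXXXIV = 2834
MCCCXCV = 1395
2834 - 1395 = 1439

MCDXXXIX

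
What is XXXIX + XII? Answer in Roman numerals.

XXXIX = 39
XII = 12
39 + 12 = 51

LI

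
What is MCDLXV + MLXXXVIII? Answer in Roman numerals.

MCDLXV = 1465
MLXXXVIII = 1088
1465 + 1088 = 2553

MMDLIII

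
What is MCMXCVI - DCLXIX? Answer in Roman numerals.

MCMXCVI = 1996
DCLXIX = 669
1996 - 669 = 1327

MCCCXXVII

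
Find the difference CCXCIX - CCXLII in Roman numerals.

CCXCIX = 299
CCXLII = 242
299 - 242 = 57

LVII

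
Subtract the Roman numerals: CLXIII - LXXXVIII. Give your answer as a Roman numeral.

CLXIII = 163
LXXXVIII = 88
163 - 88 = 75

LXXV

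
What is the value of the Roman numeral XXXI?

XXXI: X=10, X=10, X=10, I=1
10 + 10 + 10 + 1 = 31

31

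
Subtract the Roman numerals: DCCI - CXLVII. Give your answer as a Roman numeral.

DCCI = 701
CXLVII = 147
701 - 147 = 554

DLIV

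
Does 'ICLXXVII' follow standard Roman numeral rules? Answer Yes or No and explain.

'ICLXXVII': Invalid subtractive combination: IC

No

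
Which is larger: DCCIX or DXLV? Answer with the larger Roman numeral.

DCCIX = 709
DXLV = 545
709 is larger

DCCIX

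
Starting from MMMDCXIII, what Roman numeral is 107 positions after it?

MMMDCXIII = 3613
3613 + 107 = 3720

MMMDCCXX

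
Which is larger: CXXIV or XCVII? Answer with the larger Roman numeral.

CXXIV = 124
XCVII = 97
124 is larger

CXXIV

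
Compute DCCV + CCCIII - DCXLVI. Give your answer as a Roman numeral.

DCCV = 705, CCCIII = 303, DCXLVI = 646
705 + 303 = 1008
1008 - 646 = 362

CCCLXII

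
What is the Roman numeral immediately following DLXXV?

DLXXV = 575, so the next integer is 575 + 1 = 576

DLXXVI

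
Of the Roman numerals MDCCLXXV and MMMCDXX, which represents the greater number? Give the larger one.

MDCCLXXV = 1775
MMMCDXX = 3420
3420 is larger

MMMCDXX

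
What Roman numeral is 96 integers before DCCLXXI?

DCCLXXI = 771
771 - 96 = 675

DCLXXV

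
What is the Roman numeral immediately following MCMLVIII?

MCMLVIII = 1958, so the next integer is 1958 + 1 = 1959

MCMLIX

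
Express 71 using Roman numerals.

Convert 71 to Roman numerals:
  71 contains 1×50 (L)
  21 contains 2×10 (XX)
  1 contains 1×1 (I)

LXXI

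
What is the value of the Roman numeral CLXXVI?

CLXXVI: C=100, L=50, X=10, X=10, V=5, I=1
100 + 50 + 10 + 10 + 5 + 1 = 176

176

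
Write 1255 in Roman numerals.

Convert 1255 to Roman numerals:
  1255 contains 1×1000 (M)
  255 contains 2×100 (CC)
  55 contains 1×50 (L)
  5 contains 1×5 (V)

MCCLV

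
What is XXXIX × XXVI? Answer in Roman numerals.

XXXIX = 39
XXVI = 26
39 × 26 = 1014

MXIV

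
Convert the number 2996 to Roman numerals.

Convert 2996 to Roman numerals:
  2996 contains 2×1000 (MM)
  996 contains 1×900 (CM)
  96 contains 1×90 (XC)
  6 contains 1×5 (V)
  1 contains 1×1 (I)

MMCMXCVI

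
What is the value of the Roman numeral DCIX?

DCIX: D=500, C=100, IX=9
500 + 100 + 9 = 609

609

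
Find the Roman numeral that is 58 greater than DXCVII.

DXCVII = 597
597 + 58 = 655

DCLV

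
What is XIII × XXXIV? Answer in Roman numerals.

XIII = 13
XXXIV = 34
13 × 34 = 442

CDXLII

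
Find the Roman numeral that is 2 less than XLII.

XLII = 42
42 - 2 = 40

XL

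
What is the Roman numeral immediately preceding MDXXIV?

MDXXIV = 1524, so the previous integer is 1524 - 1 = 1523

MDXXIII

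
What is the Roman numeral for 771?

Convert 771 to Roman numerals:
  771 contains 1×500 (D)
  271 contains 2×100 (CC)
  71 contains 1×50 (L)
  21 contains 2×10 (XX)
  1 contains 1×1 (I)

DCCLXXI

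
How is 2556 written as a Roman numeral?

Convert 2556 to Roman numerals:
  2556 contains 2×1000 (MM)
  556 contains 1×500 (D)
  56 contains 1×50 (L)
  6 contains 1×5 (V)
  1 contains 1×1 (I)

MMDLVI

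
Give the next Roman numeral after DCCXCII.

DCCXCII = 792, so the next integer is 792 + 1 = 793

DCCXCIII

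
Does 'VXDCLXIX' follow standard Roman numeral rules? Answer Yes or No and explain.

'VXDCLXIX': Invalid subtractive combination: VX

No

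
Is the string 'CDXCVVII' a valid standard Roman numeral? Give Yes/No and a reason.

'CDXCVVII': V should not appear more than once

No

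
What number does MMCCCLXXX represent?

MMCCCLXXX: M=1000, M=1000, C=100, C=100, C=100, L=50, X=10, X=10, X=10
1000 + 1000 + 100 + 100 + 100 + 50 + 10 + 10 + 10 = 2380

2380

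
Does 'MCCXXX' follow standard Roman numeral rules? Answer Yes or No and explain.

'MCCXXX': Check the rules: uses only the symbols I, V, X, L, C, D, M; no symbol is repeated more than three times in a row; V, L and D each appear at most once; no smaller symbol precedes a larger one (values never increase from left to right). Value: M (1000) + C (100) + C (100) + X (10) + X (10) + X (10) = 1230. So it is a valid standard Roman numeral.

Yes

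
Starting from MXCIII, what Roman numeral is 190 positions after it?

MXCIII = 1093
1093 + 190 = 1283

MCCLXXXIII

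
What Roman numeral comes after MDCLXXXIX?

MDCLXXXIX = 1689, so the next integer is 1689 + 1 = 1690

MDCXC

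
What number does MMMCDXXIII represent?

MMMCDXXIII: M=1000, M=1000, M=1000, CD=400, X=10, X=10, I=1, I=1, I=1
1000 + 1000 + 1000 + 400 + 10 + 10 + 1 + 1 + 1 = 3423

3423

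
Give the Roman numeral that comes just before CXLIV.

CXLIV = 144, so the previous integer is 144 - 1 = 143

CXLIII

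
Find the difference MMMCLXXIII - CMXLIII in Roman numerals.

MMMCLXXIII = 3173
CMXLIII = 943
3173 - 943 = 2230

MMCCXXX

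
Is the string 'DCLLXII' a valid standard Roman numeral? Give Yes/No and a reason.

'DCLLXII': L should not appear more than once

No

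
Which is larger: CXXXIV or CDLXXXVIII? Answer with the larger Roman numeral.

CXXXIV = 134
CDLXXXVIII = 488
488 is larger

CDLXXXVIII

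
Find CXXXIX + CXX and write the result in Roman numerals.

CXXXIX = 139
CXX = 120
139 + 120 = 259

CCLIX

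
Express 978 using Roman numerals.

Convert 978 to Roman numerals:
  978 contains 1×900 (CM)
  78 contains 1×50 (L)
  28 contains 2×10 (XX)
  8 contains 1×5 (V)
  3 contains 3×1 (III)

CMLXXVIII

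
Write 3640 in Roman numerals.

Convert 3640 to Roman numerals:
  3640 contains 3×1000 (MMM)
  640 contains 1×500 (D)
  140 contains 1×100 (C)
  40 contains 1×40 (XL)

MMMDCXL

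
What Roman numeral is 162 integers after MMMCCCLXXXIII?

MMMCCCLXXXIII = 3383
3383 + 162 = 3545

MMMDXLV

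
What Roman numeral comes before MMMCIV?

MMMCIV = 3104, so the previous integer is 3104 - 1 = 3103

MMMCIII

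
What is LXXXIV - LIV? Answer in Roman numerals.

LXXXIV = 84
LIV = 54
84 - 54 = 30

XXX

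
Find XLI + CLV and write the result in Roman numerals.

XLI = 41
CLV = 155
41 + 155 = 196

CXCVI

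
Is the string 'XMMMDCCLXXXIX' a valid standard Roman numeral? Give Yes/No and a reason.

'XMMMDCCLXXXIX': Invalid subtractive combination: XM

No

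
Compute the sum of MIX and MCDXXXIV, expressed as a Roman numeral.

MIX = 1009
MCDXXXIV = 1434
1009 + 1434 = 2443

MMCDXLIII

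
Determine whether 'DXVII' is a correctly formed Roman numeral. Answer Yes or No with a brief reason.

'DXVII': Check the rules: uses only the symbols I, V, X, L, C, D, M; no symbol is repeated more than three times in a row; V, L and D each appear at most once; no smaller symbol precedes a larger one (values never increase from left to right). Value: D (500) + X (10) + V (5) + I (1) + I (1) = 517. So it is a valid standard Roman numeral.

Yes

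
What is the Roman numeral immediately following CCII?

CCII = 202; next is 203

CCIII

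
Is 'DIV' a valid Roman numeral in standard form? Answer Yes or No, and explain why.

'DIV': Check the rules: uses only the symbols I, V, X, L, C, D, M; no symbol is repeated more than three times in a row; V, L and D each appear at most once; the only place a smaller symbol precedes a larger one is the allowed subtractive pair IV, the symbol right after such a pair (if any) is smaller than the pair's first symbol, and otherwise the values never increase from left to right. Value: D (500) + IV (4) = 504. So it is a valid standard Roman numeral.

Yes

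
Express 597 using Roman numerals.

Convert 597 to Roman numerals:
  597 contains 1×500 (D)
  97 contains 1×90 (XC)
  7 contains 1×5 (V)
  2 contains 2×1 (II)

DXCVII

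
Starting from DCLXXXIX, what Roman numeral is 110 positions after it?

DCLXXXIX = 689
689 + 110 = 799

DCCXCIX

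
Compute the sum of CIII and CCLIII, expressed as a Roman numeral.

CIII = 103
CCLIII = 253
103 + 253 = 356

CCCLVI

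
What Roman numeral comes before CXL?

CXL = 140; previous is 139

CXXXIX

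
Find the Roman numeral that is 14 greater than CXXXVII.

CXXXVII = 137
137 + 14 = 151

CLI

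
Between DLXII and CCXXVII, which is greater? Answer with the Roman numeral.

DLXII = 562
CCXXVII = 227
562 is larger

DLXII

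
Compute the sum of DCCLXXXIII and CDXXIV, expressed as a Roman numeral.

DCCLXXXIII = 783
CDXXIV = 424
783 + 424 = 1207

MCCVII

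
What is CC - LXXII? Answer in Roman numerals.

CC = 200
LXXII = 72
200 - 72 = 128

CXXVIII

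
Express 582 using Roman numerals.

Convert 582 to Roman numerals:
  582 contains 1×500 (D)
  82 contains 1×50 (L)
  32 contains 3×10 (XXX)
  2 contains 2×1 (II)

DLXXXII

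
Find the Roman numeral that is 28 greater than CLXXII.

CLXXII = 172
172 + 28 = 200

CC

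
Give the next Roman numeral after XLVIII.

XLVIII = 48, so the next integer is 48 + 1 = 49

XLIX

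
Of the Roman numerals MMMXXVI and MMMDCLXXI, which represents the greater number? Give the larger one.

MMMXXVI = 3026
MMMDCLXXI = 3671
3671 is larger

MMMDCLXXI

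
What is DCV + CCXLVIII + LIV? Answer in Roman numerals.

DCV = 605, CCXLVIII = 248, LIV = 54
605 + 248 = 853
853 + 54 = 907

CMVII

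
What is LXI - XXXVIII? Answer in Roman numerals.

LXI = 61
XXXVIII = 38
61 - 38 = 23

XXIII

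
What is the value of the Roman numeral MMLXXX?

MMLXXX: M=1000, M=1000, L=50, X=10, X=10, X=10
1000 + 1000 + 50 + 10 + 10 + 10 = 2080

2080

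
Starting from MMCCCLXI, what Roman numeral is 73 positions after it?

MMCCCLXI = 2361
2361 + 73 = 2434

MMCDXXXIV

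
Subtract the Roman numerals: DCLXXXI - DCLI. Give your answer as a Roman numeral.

DCLXXXI = 681
DCLI = 651
681 - 651 = 30

XXX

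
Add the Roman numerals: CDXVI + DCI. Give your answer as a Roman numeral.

CDXVI = 416
DCI = 601
416 + 601 = 1017

MXVII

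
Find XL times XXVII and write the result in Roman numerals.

XL = 40
XXVII = 27
40 × 27 = 1080

MLXXX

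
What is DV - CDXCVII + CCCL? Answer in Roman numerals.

DV = 505, CDXCVII = 497, CCCL = 350
505 - 497 = 8
8 + 350 = 358

CCCLVIII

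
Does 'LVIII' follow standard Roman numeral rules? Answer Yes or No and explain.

'LVIII': Check the rules: uses only the symbols I, V, X, L, C, D, M; no symbol is repeated more than three times in a row; V, L and D each appear at most once; no smaller symbol precedes a larger one (values never increase from left to right). Value: L (50) + V (5) + I (1) + I (1) + I (1) = 58. So it is a valid standard Roman numeral.

Yes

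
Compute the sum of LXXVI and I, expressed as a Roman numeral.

LXXVI = 76
I = 1
76 + 1 = 77

LXXVII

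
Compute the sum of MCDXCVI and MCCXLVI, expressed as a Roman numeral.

MCDXCVI = 1496
MCCXLVI = 1246
1496 + 1246 = 2742

MMDCCXLII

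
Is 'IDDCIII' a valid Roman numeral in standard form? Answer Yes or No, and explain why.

'IDDCIII': D should not appear more than once

No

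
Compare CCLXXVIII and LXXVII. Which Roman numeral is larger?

CCLXXVIII = 278
LXXVII = 77
278 is larger

CCLXXVIII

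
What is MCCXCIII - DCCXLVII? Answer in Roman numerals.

MCCXCIII = 1293
DCCXLVII = 747
1293 - 747 = 546

DXLVI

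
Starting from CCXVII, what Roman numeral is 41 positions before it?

CCXVII = 217
217 - 41 = 176

CLXXVI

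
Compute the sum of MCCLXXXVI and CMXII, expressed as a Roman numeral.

MCCLXXXVI = 1286
CMXII = 912
1286 + 912 = 2198

MMCXCVIII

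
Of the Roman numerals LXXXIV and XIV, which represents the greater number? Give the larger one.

LXXXIV = 84
XIV = 14
84 is larger

LXXXIV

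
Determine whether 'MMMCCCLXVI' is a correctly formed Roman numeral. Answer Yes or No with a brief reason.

'MMMCCCLXVI': Check the rules: uses only the symbols I, V, X, L, C, D, M; no symbol is repeated more than three times in a row; V, L and D each appear at most once; no smaller symbol precedes a larger one (values never increase from left to right). Value: M (1000) + M (1000) + M (1000) + C (100) + C (100) + C (100) + L (50) + X (10) + V (5) + I (1) = 3366. So it is a valid standard Roman numeral.

Yes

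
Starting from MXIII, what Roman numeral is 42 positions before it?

MXIII = 1013
1013 - 42 = 971

CMLXXI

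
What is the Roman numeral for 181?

Convert 181 to Roman numerals:
  181 contains 1×100 (C)
  81 contains 1×50 (L)
  31 contains 3×10 (XXX)
  1 contains 1×1 (I)

CLXXXI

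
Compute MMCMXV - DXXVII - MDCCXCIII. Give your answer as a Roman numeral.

MMCMXV = 2915, DXXVII = 527, MDCCXCIII = 1793
2915 - 527 = 2388
2388 - 1793 = 595

DXCV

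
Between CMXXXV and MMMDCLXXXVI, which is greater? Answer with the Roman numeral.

CMXXXV = 935
MMMDCLXXXVI = 3686
3686 is larger

MMMDCLXXXVI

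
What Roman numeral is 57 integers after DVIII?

DVIII = 508
508 + 57 = 565

DLXV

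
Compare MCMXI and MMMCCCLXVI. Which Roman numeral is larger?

MCMXI = 1911
MMMCCCLXVI = 3366
3366 is larger

MMMCCCLXVI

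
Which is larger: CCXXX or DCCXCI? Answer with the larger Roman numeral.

CCXXX = 230
DCCXCI = 791
791 is larger

DCCXCI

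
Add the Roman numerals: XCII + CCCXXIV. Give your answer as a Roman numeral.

XCII = 92
CCCXXIV = 324
92 + 324 = 416

CDXVI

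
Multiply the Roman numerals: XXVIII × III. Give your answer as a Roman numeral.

XXVIII = 28
III = 3
28 × 3 = 84

LXXXIV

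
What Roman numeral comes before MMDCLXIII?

MMDCLXIII = 2663; previous is 2662

MMDCLXII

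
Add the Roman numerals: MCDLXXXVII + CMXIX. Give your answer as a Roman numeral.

MCDLXXXVII = 1487
CMXIX = 919
1487 + 919 = 2406

MMCDVI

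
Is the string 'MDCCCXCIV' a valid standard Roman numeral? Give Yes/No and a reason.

'MDCCCXCIV': Check the rules: uses only the symbols I, V, X, L, C, D, M; no symbol is repeated more than three times in a row; V, L and D each appear at most once; the only places a smaller symbol precedes a larger one are the allowed subtractive pairs XC, IV, the symbol right after such a pair (if any) is smaller than the pair's first symbol, and otherwise the values never increase from left to right. Value: M (1000) + D (500) + C (100) + C (100) + C (100) + XC (90) + IV (4) = 1894. So it is a valid standard Roman numeral.

Yes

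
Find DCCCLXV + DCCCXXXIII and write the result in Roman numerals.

DCCCLXV = 865
DCCCXXXIII = 833
865 + 833 = 1698

MDCXCVIII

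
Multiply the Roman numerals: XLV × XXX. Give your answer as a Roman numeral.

XLV = 45
XXX = 30
45 × 30 = 1350

MCCCL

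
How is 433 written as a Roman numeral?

Convert 433 to Roman numerals:
  433 contains 1×400 (CD)
  33 contains 3×10 (XXX)
  3 contains 3×1 (III)

CDXXXIII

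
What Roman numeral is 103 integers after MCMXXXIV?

MCMXXXIV = 1934
1934 + 103 = 2037

MMXXXVII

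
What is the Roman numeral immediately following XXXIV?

XXXIV = 34; next is 35

XXXV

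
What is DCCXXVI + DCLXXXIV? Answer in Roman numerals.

DCCXXVI = 726
DCLXXXIV = 684
726 + 684 = 1410

MCDX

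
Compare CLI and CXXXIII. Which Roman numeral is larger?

CLI = 151
CXXXIII = 133
151 is larger

CLI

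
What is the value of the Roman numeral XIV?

XIV: X=10, IV=4
10 + 4 = 14

14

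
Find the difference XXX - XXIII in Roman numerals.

XXX = 30
XXIII = 23
30 - 23 = 7

VII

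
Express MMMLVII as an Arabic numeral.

MMMLVII: M=1000, M=1000, M=1000, L=50, V=5, I=1, I=1
1000 + 1000 + 1000 + 50 + 5 + 1 + 1 = 3057

3057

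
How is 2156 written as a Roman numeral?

Convert 2156 to Roman numerals:
  2156 contains 2×1000 (MM)
  156 contains 1×100 (C)
  56 contains 1×50 (L)
  6 contains 1×5 (V)
  1 contains 1×1 (I)

MMCLVI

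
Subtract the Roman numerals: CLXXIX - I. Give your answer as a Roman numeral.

CLXXIX = 179
I = 1
179 - 1 = 178

CLXXVIII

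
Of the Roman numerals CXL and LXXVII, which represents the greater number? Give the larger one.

CXL = 140
LXXVII = 77
140 is larger

CXL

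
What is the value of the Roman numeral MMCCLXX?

MMCCLXX: M=1000, M=1000, C=100, C=100, L=50, X=10, X=10
1000 + 1000 + 100 + 100 + 50 + 10 + 10 = 2270

2270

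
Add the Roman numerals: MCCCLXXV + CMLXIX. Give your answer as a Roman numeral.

MCCCLXXV = 1375
CMLXIX = 969
1375 + 969 = 2344

MMCCCXLIV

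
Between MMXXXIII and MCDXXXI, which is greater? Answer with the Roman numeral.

MMXXXIII = 2033
MCDXXXI = 1431
2033 is larger

MMXXXIII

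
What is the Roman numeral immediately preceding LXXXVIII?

LXXXVIII = 88, so the previous integer is 88 - 1 = 87

LXXXVII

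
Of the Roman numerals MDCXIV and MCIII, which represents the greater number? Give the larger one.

MDCXIV = 1614
MCIII = 1103
1614 is larger

MDCXIV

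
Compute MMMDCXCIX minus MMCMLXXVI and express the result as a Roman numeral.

MMMDCXCIX = 3699
MMCMLXXVI = 2976
3699 - 2976 = 723

DCCXXIII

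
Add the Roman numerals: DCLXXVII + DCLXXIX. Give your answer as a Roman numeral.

DCLXXVII = 677
DCLXXIX = 679
677 + 679 = 1356

MCCCLVI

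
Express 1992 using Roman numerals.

Convert 1992 to Roman numerals:
  1992 contains 1×1000 (M)
  992 contains 1×900 (CM)
  92 contains 1×90 (XC)
  2 contains 2×1 (II)

MCMXCII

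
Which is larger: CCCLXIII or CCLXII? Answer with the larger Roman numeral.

CCCLXIII = 363
CCLXII = 262
363 is larger

CCCLXIII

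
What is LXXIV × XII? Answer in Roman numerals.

LXXIV = 74
XII = 12
74 × 12 = 888

DCCCLXXXVIII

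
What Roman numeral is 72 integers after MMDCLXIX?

MMDCLXIX = 2669
2669 + 72 = 2741

MMDCCXLI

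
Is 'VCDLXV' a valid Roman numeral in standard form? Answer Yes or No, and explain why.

'VCDLXV': V should not appear more than once

No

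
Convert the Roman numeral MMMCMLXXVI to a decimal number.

MMMCMLXXVI: M=1000, M=1000, M=1000, CM=900, L=50, X=10, X=10, V=5, I=1
1000 + 1000 + 1000 + 900 + 50 + 10 + 10 + 5 + 1 = 3976

3976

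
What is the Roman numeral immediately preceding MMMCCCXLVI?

MMMCCCXLVI = 3346; previous is 3345

MMMCCCXLV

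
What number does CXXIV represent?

CXXIV: C=100, X=10, X=10, IV=4
100 + 10 + 10 + 4 = 124

124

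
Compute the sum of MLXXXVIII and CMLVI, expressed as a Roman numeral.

MLXXXVIII = 1088
CMLVI = 956
1088 + 956 = 2044

MMXLIV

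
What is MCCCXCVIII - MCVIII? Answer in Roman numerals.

MCCCXCVIII = 1398
MCVIII = 1108
1398 - 1108 = 290

CCXC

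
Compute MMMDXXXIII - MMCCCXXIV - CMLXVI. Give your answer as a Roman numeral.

MMMDXXXIII = 3533, MMCCCXXIV = 2324, CMLXVI = 966
3533 - 2324 = 1209
1209 - 966 = 243

CCXLIII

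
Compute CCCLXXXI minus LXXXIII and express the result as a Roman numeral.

CCCLXXXI = 381
LXXXIII = 83
381 - 83 = 298

CCXCVIII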